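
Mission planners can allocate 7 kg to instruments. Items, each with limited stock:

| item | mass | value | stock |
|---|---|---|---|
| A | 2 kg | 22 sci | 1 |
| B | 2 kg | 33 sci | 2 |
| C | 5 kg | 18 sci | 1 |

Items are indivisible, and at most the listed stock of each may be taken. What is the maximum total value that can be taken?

88 sci

Best selections within mass 7 and stock limits:
- 1×A + 2×B: mass 6, value 88
- 2×B: mass 4, value 66
- 1×A + 1×B: mass 4, value 55
- 1×B + 1×C: mass 7, value 51
Best: 88 sci.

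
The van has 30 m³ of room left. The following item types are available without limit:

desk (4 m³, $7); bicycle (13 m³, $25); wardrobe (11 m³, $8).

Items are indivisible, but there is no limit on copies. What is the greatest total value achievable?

$57

Best value-per-unit is bicycle at 25/13; filling with it alone gives 2×25 = 50.
Optimal mix: 1×desk + 2×bicycle → volume 30, value 57.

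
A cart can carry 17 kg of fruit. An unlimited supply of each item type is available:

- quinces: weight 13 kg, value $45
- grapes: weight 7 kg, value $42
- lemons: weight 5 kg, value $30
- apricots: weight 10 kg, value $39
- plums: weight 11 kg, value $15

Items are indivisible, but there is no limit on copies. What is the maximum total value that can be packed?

$102

Best value-per-unit is grapes at 42/7; filling with it alone gives 2×42 = 84.
Optimal mix: 1×grapes + 2×lemons → weight 17, value 102.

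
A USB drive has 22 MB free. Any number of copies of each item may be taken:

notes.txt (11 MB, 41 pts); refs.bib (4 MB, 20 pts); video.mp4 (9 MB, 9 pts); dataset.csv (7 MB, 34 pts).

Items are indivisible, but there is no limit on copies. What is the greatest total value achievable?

Best value-per-unit is refs.bib at 20/4; filling with it alone gives 5×20 = 100.
Optimal mix: 2×refs.bib + 2×dataset.csv → size 22, value 108.

108 pts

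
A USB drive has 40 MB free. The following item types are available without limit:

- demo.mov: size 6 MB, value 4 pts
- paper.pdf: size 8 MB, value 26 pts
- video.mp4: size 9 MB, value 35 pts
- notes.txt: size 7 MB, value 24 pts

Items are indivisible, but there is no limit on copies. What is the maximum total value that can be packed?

144 pts

Best value-per-unit is video.mp4 at 35/9; filling with it alone gives 4×35 = 140.
Optimal mix: 1×paper.pdf + 2×video.mp4 + 2×notes.txt → size 40, value 144.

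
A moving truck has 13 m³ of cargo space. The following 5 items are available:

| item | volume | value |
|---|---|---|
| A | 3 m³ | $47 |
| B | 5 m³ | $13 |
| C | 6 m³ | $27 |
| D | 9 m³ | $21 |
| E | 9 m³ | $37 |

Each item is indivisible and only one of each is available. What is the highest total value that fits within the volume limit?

$84

Check high-value combinations within 13 m³:
- A+E: volume 3+9=12, value 47+37=84
- A+C: volume 3+6=9, value 47+27=74
- A+D: volume 3+9=12, value 47+21=68
- A+B: volume 3+5=8, value 47+13=60
Best: $84.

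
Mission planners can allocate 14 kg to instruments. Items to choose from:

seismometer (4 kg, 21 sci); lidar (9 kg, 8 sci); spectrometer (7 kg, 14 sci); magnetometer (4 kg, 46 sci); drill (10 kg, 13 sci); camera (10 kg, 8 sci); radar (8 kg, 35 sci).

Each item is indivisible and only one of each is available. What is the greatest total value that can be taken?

Check high-value combinations within 14 kg:
- magnetometer+radar: mass 4+8=12, value 46+35=81
- seismometer+magnetometer: mass 4+4=8, value 21+46=67
- spectrometer+magnetometer: mass 7+4=11, value 14+46=60
- magnetometer+drill: mass 4+10=14, value 46+13=59
Best: 81 sci.

81 sci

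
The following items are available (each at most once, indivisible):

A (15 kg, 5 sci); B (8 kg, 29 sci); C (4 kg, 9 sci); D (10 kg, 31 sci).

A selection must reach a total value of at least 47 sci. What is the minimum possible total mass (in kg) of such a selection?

18

Subsets with value ≥ 47, sorted by total mass:
- B+D: mass 18, value 60
- B+C+D: mass 22, value 69
Minimum mass: 18 kg.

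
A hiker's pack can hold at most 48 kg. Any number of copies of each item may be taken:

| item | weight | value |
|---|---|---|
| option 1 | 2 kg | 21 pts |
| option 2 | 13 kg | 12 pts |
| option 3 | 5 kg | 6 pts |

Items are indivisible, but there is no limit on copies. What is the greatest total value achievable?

504 pts

Best value-per-unit is option 1 at 21/2, and filling with it alone uses weight 24×2=48. No mix of the others beats 24×21 = 504.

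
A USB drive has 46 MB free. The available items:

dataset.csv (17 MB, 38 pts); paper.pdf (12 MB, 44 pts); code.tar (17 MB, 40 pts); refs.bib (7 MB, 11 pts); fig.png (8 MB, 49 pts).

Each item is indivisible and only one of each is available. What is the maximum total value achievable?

144 pts

This is a 0/1 knapsack; check combinations near the capacity.
- paper.pdf+code.tar+refs.bib+fig.png: size 12+17+7+8=44, value 44+40+11+49=144
- dataset.csv+paper.pdf+refs.bib+fig.png: size 17+12+7+8=44, value 38+44+11+49=142
- paper.pdf+code.tar+fig.png: size 12+17+8=37, value 44+40+49=133
- dataset.csv+paper.pdf+fig.png: size 17+12+8=37, value 38+44+49=131
- dataset.csv+code.tar+fig.png: size 17+17+8=42, value 38+40+49=127
Best: 144 pts.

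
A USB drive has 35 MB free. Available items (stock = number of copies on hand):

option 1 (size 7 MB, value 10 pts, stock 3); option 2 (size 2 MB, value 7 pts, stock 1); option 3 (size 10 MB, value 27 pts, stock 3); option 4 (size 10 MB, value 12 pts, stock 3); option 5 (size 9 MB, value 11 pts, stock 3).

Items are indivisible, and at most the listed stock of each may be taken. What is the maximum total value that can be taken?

88 pts

Best selections within size 35 and stock limits:
- 1×option 2 + 3×option 3: size 32, value 88
- 3×option 3: size 30, value 81
- 2×option 1 + 2×option 3: size 34, value 74
Best: 88 pts.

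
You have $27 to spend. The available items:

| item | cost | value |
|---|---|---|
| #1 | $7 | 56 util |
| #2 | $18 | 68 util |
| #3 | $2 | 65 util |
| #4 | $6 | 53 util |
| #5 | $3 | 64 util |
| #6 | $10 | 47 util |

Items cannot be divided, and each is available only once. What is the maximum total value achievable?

Check high-value combinations within $27:
- #1+#3+#4+#5: cost 7+2+6+3=18, value 56+65+53+64=238
- #1+#3+#5+#6: cost 7+2+3+10=22, value 56+65+64+47=232
- #3+#4+#5+#6: cost 2+6+3+10=21, value 65+53+64+47=229
- #1+#3+#4+#6: cost 7+2+6+10=25, value 56+65+53+47=221
- #1+#4+#5+#6: cost 7+6+3+10=26, value 56+53+64+47=220
Best: 238 util.

238 util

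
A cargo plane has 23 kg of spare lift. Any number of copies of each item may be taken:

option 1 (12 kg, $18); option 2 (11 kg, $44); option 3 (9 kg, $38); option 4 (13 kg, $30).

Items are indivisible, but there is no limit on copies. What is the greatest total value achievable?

$88

Best value-per-unit is option 3 at 38/9; filling with it alone gives 2×38 = 76.
Optimal mix: 2×option 2 → weight 22, value 88.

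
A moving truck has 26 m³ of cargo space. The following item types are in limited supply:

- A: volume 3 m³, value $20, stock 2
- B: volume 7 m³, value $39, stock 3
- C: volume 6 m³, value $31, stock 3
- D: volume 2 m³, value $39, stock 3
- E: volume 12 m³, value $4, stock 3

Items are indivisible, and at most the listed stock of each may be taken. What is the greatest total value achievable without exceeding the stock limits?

Best selections within volume 26 and stock limits:
- 2×A + 2×B + 3×D: volume 26, value 235
- 2×A + 1×B + 1×C + 3×D: volume 25, value 227
- 2×B + 1×C + 3×D: volume 26, value 226
- 2×A + 2×C + 3×D: volume 24, value 219
Best: $235.

$235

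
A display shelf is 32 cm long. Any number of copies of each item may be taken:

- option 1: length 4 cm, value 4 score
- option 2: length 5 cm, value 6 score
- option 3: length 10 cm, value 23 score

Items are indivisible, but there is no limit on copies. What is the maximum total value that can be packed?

Best value-per-unit is option 3 at 23/10, and filling with it alone uses length 3×10=30. No mix of the others beats 3×23 = 69.

69 score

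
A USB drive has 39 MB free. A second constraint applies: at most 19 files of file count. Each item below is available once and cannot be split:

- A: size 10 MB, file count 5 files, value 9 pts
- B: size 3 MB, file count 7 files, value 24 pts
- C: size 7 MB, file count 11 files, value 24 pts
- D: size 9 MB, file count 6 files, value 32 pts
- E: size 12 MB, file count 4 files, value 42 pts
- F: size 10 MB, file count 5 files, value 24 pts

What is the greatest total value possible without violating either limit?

Feasible sets respecting both limits:
- B+D+E: size 24, file count 17, value 98
- D+E+F: size 31, file count 15, value 98
- B+E+F: size 25, file count 16, value 90
Best: 98 pts.

98 pts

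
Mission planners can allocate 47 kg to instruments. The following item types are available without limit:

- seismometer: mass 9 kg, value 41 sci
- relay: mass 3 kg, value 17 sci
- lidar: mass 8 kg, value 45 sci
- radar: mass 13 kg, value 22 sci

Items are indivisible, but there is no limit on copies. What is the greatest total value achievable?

266 sci

Best value-per-unit is relay at 17/3; filling with it alone gives 15×17 = 255.
Optimal mix: 13×relay + 1×lidar → mass 47, value 266.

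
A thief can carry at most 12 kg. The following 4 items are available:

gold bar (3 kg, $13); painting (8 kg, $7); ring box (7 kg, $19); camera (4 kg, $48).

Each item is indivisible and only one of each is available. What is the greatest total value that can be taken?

$67

This is a 0/1 knapsack; check combinations near the capacity.
- ring box+camera: weight 7+4=11, value 19+48=67
- gold bar+camera: weight 3+4=7, value 13+48=61
- painting+camera: weight 8+4=12, value 7+48=55
- camera: weight 4, value 48
- gold bar+ring box: weight 3+7=10, value 13+19=32
Best: $67.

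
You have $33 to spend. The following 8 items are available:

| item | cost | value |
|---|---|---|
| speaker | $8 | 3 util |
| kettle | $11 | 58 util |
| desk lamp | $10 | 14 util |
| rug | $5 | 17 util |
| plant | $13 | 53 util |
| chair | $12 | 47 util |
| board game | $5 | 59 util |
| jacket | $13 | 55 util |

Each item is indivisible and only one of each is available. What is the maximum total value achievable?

Check high-value combinations within $33:
- kettle+rug+chair+board game: cost 11+5+12+5=33, value 58+17+47+59=181
- kettle+board game+jacket: cost 11+5+13=29, value 58+59+55=172
- kettle+plant+board game: cost 11+13+5=29, value 58+53+59=170
- plant+board game+jacket: cost 13+5+13=31, value 53+59+55=167
- kettle+chair+board game: cost 11+12+5=28, value 58+47+59=164
Best: 181 util.

181 util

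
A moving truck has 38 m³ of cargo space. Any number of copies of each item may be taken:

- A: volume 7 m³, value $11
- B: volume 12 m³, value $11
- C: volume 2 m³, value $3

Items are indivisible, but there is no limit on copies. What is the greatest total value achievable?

$59

Best value-per-unit is A at 11/7; filling with it alone gives 5×11 = 55.
Optimal mix: 4×A + 5×C → volume 38, value 59.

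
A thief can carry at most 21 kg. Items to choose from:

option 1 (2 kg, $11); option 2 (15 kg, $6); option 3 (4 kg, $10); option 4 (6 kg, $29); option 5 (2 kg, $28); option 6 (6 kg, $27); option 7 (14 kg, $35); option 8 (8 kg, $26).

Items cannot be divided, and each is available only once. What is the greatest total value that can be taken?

$105

Check high-value combinations within 21 kg:
- option 1+option 3+option 4+option 5+option 6: weight 2+4+6+2+6=20, value 11+10+29+28+27=105
- option 1+option 4+option 5+option 6: weight 2+6+2+6=16, value 11+29+28+27=95
- option 3+option 4+option 5+option 6: weight 4+6+2+6=18, value 10+29+28+27=94
- option 1+option 4+option 5+option 8: weight 2+6+2+8=18, value 11+29+28+26=94
Best: $105.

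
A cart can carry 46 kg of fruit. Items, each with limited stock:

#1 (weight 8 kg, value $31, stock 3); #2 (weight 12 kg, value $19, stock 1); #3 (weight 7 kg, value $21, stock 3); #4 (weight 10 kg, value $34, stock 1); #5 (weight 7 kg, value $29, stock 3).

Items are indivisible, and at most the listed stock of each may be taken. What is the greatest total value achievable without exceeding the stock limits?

Best selections within weight 46 and stock limits:
- 3×#1 + 3×#5: weight 45, value 180
- 1×#1 + 1×#3 + 1×#4 + 3×#5: weight 46, value 173
- 3×#1 + 1×#3 + 2×#5: weight 45, value 172
Best: $180.

$180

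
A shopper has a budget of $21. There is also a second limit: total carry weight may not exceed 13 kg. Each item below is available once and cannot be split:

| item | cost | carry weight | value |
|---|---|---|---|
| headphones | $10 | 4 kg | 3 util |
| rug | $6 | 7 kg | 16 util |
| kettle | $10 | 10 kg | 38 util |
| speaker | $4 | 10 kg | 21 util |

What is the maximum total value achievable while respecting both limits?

Feasible sets respecting both limits:
- kettle: cost 10, carry weight 10, value 38
- speaker: cost 4, carry weight 10, value 21
- headphones+rug: cost 16, carry weight 11, value 19
Best: 38 util.

38 util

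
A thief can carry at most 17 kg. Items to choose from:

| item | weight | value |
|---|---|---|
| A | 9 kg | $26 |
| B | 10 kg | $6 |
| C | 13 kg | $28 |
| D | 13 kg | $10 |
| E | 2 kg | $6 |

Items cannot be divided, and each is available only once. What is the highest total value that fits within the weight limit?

Check high-value combinations within 17 kg:
- C+E: weight 13+2=15, value 28+6=34
- A+E: weight 9+2=11, value 26+6=32
- C: weight 13, value 28
- A: weight 9, value 26
Best: $34.

$34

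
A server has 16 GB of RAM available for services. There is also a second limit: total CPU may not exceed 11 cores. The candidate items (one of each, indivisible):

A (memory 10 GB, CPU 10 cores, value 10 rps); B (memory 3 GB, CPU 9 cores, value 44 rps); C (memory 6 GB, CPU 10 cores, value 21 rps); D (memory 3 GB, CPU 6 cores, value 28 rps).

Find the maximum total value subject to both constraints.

44 rps

Feasible sets respecting both limits:
- B: memory 3, CPU 9, value 44
- D: memory 3, CPU 6, value 28
- C: memory 6, CPU 10, value 21
Best: 44 rps.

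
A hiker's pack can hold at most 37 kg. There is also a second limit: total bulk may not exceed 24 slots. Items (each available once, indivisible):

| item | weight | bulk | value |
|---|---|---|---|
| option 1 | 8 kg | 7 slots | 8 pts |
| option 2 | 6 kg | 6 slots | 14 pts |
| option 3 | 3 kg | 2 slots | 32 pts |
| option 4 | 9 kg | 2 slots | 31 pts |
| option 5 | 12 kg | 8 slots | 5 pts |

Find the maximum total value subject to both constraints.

85 pts

Feasible sets respecting both limits:
- option 1+option 2+option 3+option 4: weight 26, bulk 17, value 85
- option 2+option 3+option 4+option 5: weight 30, bulk 18, value 82
- option 2+option 3+option 4: weight 18, bulk 10, value 77
- option 1+option 3+option 4+option 5: weight 32, bulk 19, value 76
Best: 85 pts.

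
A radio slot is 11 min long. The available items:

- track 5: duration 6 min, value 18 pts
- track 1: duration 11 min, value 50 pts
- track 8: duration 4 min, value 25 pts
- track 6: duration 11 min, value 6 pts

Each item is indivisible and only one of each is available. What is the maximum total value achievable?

50 pts

Check high-value combinations within 11 min:
- track 1: duration 11, value 50
- track 5+track 8: duration 6+4=10, value 18+25=43
- track 8: duration 4, value 25
- track 5: duration 6, value 18
Best: 50 pts.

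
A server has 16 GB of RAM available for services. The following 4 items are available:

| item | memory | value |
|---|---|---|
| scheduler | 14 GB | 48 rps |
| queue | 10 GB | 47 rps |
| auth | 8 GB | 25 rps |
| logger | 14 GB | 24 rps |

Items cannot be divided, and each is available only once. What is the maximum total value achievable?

This is a 0/1 knapsack; check combinations near the capacity.
- scheduler: memory 14, value 48
- queue: memory 10, value 47
- auth: memory 8, value 25
- logger: memory 14, value 24
Best: 48 rps.

48 rps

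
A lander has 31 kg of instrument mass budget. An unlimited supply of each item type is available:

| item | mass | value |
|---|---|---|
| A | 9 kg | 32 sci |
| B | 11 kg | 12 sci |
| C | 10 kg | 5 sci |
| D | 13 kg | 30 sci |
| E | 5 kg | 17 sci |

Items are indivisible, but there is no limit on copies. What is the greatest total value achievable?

102 sci

Best value-per-unit is A at 32/9; filling with it alone gives 3×32 = 96.
Optimal mix: 6×E → mass 30, value 102.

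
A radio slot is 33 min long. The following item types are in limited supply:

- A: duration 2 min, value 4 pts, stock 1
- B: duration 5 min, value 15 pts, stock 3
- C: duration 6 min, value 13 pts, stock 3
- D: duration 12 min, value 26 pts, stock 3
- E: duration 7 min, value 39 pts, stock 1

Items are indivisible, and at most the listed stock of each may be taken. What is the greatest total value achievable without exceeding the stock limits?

101 pts

Top feasible selections:
- 1×A + 3×B + 1×C + 1×E: duration 30, value 101
- 1×A + 2×B + 1×D + 1×E: duration 31, value 99
- 1×A + 2×B + 2×C + 1×E: duration 31, value 99
- 3×B + 1×C + 1×E: duration 28, value 97
Best: 101 pts.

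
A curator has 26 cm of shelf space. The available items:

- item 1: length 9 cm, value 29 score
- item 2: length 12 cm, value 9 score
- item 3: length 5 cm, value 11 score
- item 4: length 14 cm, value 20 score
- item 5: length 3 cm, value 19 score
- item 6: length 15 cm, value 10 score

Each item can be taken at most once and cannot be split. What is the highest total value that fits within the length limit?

68 score

Check high-value combinations within 26 cm:
- item 1+item 4+item 5: length 9+14+3=26, value 29+20+19=68
- item 1+item 3+item 5: length 9+5+3=17, value 29+11+19=59
- item 1+item 2+item 5: length 9+12+3=24, value 29+9+19=57
- item 3+item 4+item 5: length 5+14+3=22, value 11+20+19=50
- item 1+item 4: length 9+14=23, value 29+20=49
Best: 68 score.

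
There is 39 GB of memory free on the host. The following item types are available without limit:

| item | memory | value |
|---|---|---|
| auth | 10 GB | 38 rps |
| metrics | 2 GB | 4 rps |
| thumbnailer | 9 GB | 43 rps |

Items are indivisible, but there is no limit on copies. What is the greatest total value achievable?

Best value-per-unit is thumbnailer at 43/9; filling with it alone gives 4×43 = 172.
Optimal mix: 1×metrics + 4×thumbnailer → memory 38, value 176.

176 rps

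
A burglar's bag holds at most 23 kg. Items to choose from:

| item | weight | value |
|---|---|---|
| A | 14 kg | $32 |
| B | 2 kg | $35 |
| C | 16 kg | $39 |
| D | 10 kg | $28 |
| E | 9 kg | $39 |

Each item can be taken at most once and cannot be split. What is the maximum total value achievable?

$102

This is a 0/1 knapsack; check combinations near the capacity.
- B+D+E: weight 2+10+9=21, value 35+28+39=102
- B+E: weight 2+9=11, value 35+39=74
- B+C: weight 2+16=18, value 35+39=74
- A+E: weight 14+9=23, value 32+39=71
- A+B: weight 14+2=16, value 32+35=67
Best: $102.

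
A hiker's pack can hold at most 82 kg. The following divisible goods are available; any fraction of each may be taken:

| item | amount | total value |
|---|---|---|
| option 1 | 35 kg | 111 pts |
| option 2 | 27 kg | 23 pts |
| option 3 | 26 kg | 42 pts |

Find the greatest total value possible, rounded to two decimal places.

170.89

Take in order of value per unit:
- option 1 (111/35 per unit): all 35 → value 111, running total 111.00
- option 3 (42/26 per unit): all 26 → value 42, running total 153.00
- option 2 (23/27 per unit): 21 of 27 → value 21×23/27 = 17.8889, running total 170.89
Total 170.89.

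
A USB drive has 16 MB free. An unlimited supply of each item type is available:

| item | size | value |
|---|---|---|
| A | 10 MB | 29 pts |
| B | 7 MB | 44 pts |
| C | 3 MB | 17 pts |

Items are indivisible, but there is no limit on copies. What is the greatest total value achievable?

95 pts

Best value-per-unit is B at 44/7; filling with it alone gives 2×44 = 88.
Optimal mix: 1×B + 3×C → size 16, value 95.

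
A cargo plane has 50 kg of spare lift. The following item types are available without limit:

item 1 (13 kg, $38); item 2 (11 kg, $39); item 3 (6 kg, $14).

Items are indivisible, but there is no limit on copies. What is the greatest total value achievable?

Best value-per-unit is item 2 at 39/11; filling with it alone gives 4×39 = 156.
Optimal mix: 4×item 2 + 1×item 3 → weight 50, value 170.

$170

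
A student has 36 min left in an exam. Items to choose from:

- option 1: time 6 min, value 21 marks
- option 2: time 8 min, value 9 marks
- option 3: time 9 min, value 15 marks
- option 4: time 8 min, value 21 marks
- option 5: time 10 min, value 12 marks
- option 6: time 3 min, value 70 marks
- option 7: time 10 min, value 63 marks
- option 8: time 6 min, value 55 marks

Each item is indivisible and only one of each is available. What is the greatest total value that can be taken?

230 marks

Check high-value combinations within 36 min:
- option 1+option 4+option 6+option 7+option 8: time 6+8+3+10+6=33, value 21+21+70+63+55=230
- option 1+option 3+option 6+option 7+option 8: time 6+9+3+10+6=34, value 21+15+70+63+55=224
- option 3+option 4+option 6+option 7+option 8: time 9+8+3+10+6=36, value 15+21+70+63+55=224
- option 1+option 5+option 6+option 7+option 8: time 6+10+3+10+6=35, value 21+12+70+63+55=221
- option 1+option 2+option 6+option 7+option 8: time 6+8+3+10+6=33, value 21+9+70+63+55=218
Best: 230 marks.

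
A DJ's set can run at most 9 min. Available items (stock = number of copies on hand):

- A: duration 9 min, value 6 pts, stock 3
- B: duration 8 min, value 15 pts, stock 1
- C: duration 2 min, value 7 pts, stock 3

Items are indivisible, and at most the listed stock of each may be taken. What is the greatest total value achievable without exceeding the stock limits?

21 pts

Best selections within duration 9 and stock limits:
- 3×C: duration 6, value 21
- 1×B: duration 8, value 15
Best: 21 pts.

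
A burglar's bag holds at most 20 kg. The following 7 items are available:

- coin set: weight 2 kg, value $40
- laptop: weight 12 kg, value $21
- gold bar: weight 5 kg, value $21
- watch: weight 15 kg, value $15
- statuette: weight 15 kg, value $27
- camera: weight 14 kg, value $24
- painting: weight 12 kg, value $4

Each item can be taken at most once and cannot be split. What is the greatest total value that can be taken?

$82

This is a 0/1 knapsack; check combinations near the capacity.
- coin set+laptop+gold bar: weight 2+12+5=19, value 40+21+21=82
- coin set+statuette: weight 2+15=17, value 40+27=67
- coin set+gold bar+painting: weight 2+5+12=19, value 40+21+4=65
Best: $82.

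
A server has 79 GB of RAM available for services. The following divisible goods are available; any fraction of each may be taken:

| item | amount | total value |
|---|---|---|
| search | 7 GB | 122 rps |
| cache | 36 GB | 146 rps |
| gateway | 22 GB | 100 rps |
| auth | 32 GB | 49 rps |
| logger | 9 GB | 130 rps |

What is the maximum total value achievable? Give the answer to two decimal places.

Take in order of value per unit:
- search (122/7 per unit): all 7 → value 122, running total 122.00
- logger (130/9 per unit): all 9 → value 130, running total 252.00
- gateway (100/22 per unit): all 22 → value 100, running total 352.00
- cache (146/36 per unit): all 36 → value 146, running total 498.00
- auth (49/32 per unit): 5 of 32 → value 5×49/32 = 7.6563, running total 505.66
Total 505.66.

505.66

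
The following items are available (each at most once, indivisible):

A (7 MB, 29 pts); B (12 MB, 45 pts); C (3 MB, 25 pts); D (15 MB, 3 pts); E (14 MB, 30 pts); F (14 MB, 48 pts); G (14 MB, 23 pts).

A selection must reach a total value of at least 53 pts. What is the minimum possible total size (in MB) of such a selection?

Subsets with value ≥ 53, sorted by total size:
- A+C: size 10, value 54
- B+C: size 15, value 70
- C+F: size 17, value 73
Minimum size: 10 MB.

10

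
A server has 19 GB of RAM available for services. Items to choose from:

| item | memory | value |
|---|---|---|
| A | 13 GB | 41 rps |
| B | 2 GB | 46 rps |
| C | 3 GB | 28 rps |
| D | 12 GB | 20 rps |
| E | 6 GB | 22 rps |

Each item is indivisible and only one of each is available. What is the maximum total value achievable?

Check high-value combinations within 19 GB:
- A+B+C: memory 13+2+3=18, value 41+46+28=115
- B+C+E: memory 2+3+6=11, value 46+28+22=96
- B+C+D: memory 2+3+12=17, value 46+28+20=94
- A+B: memory 13+2=15, value 41+46=87
- B+C: memory 2+3=5, value 46+28=74
Best: 115 rps.

115 rps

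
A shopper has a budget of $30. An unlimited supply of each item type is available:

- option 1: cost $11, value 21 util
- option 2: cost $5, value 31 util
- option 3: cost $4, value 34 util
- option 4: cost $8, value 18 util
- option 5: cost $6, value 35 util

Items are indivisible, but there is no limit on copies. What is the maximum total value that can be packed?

239 util

Best value-per-unit is option 3 at 34/4; filling with it alone gives 7×34 = 238.
Optimal mix: 6×option 3 + 1×option 5 → cost 30, value 239.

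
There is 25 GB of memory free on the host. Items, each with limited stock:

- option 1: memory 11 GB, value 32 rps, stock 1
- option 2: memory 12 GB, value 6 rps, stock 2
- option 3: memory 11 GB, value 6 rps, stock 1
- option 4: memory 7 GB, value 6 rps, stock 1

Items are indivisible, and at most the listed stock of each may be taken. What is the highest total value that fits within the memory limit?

38 rps

Best selections within memory 25 and stock limits:
- 1×option 1 + 1×option 4: memory 18, value 38
- 1×option 1 + 1×option 3: memory 22, value 38
- 1×option 1 + 1×option 2: memory 23, value 38
Best: 38 rps.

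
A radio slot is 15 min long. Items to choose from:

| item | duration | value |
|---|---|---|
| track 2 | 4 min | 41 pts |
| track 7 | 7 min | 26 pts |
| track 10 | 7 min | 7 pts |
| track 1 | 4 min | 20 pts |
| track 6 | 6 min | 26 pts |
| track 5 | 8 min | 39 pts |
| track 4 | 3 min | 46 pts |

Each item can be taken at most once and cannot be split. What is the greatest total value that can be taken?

126 pts

Check high-value combinations within 15 min:
- track 2+track 5+track 4: duration 4+8+3=15, value 41+39+46=126
- track 2+track 6+track 4: duration 4+6+3=13, value 41+26+46=113
- track 2+track 7+track 4: duration 4+7+3=14, value 41+26+46=113
Best: 126 pts.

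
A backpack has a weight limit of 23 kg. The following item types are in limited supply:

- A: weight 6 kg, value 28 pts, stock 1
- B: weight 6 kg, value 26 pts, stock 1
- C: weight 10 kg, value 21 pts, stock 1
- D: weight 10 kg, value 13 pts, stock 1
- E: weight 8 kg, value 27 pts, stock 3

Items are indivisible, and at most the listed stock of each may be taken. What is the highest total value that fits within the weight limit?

Top feasible selections:
- 1×A + 2×E: weight 22, value 82
- 1×A + 1×B + 1×E: weight 20, value 81
- 1×B + 2×E: weight 22, value 80
- 1×A + 1×B + 1×C: weight 22, value 75
Best: 82 pts.

82 pts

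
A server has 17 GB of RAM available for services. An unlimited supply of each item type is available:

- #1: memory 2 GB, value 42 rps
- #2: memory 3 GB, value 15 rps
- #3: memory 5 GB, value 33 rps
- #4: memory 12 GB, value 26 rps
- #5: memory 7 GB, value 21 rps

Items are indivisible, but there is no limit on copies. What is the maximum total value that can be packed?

Best value-per-unit is #1 at 42/2, and filling with it alone uses memory 8×2=16. No mix of the others beats 8×42 = 336.

336 rps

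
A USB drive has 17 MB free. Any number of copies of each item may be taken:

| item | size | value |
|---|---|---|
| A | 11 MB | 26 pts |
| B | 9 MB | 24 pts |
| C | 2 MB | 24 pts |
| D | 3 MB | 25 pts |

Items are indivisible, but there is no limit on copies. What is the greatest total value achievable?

Best value-per-unit is C at 24/2; filling with it alone gives 8×24 = 192.
Optimal mix: 7×C + 1×D → size 17, value 193.

193 pts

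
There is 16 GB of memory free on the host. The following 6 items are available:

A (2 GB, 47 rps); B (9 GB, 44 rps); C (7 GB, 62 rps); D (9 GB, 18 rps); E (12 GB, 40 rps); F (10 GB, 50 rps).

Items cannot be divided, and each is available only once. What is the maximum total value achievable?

Check high-value combinations within 16 GB:
- A+C: memory 2+7=9, value 47+62=109
- B+C: memory 9+7=16, value 44+62=106
- A+F: memory 2+10=12, value 47+50=97
- A+B: memory 2+9=11, value 47+44=91
Best: 109 rps.

109 rps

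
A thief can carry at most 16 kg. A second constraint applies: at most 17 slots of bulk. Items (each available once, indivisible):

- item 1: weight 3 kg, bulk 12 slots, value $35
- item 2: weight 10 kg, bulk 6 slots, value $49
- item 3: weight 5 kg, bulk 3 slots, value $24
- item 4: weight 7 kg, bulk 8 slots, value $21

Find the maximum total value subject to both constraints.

$73

Feasible sets respecting both limits:
- item 2+item 3: weight 15, bulk 9, value 73
- item 1+item 3: weight 8, bulk 15, value 59
- item 2: weight 10, bulk 6, value 49
Best: $73.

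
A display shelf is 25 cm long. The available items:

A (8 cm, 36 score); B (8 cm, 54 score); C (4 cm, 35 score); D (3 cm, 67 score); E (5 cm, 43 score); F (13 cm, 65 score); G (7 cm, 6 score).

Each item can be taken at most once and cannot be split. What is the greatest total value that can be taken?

210 score

This is a 0/1 knapsack; check combinations near the capacity.
- C+D+E+F: length 4+3+5+13=25, value 35+67+43+65=210
- A+B+D+E: length 8+8+3+5=24, value 36+54+67+43=200
- B+C+D+E: length 8+4+3+5=20, value 54+35+67+43=199
Best: 210 score.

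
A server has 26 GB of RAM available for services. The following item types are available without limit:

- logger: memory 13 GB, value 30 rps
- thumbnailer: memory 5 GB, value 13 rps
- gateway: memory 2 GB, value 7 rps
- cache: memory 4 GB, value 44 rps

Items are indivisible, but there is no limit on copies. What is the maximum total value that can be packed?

271 rps

Best value-per-unit is cache at 44/4; filling with it alone gives 6×44 = 264.
Optimal mix: 1×gateway + 6×cache → memory 26, value 271.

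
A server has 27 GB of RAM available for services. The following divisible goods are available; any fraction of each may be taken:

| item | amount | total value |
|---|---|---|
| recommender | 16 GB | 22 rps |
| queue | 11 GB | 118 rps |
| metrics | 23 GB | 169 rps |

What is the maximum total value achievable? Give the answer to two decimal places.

235.57

Take in order of value per unit:
- queue (118/11 per unit): all 11 → value 118, running total 118.00
- metrics (169/23 per unit): 16 of 23 → value 16×169/23 = 117.5652, running total 235.57
Total 235.57.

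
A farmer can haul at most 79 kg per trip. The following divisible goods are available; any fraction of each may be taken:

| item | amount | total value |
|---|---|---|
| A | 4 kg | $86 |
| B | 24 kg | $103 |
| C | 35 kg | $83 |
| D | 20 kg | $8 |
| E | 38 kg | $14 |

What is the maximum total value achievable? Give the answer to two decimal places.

Take in order of value per unit:
- A (86/4 per unit): all 4 → value 86, running total 86.00
- B (103/24 per unit): all 24 → value 103, running total 189.00
- C (83/35 per unit): all 35 → value 83, running total 272.00
- D (8/20 per unit): 16 of 20 → value 16×8/20 = 6.4000, running total 278.40
Total 278.40.

278.40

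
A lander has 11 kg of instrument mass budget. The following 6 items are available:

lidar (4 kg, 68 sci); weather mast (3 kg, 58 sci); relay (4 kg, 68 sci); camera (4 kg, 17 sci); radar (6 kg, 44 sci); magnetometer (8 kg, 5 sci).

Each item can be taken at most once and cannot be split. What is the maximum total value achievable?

Check high-value combinations within 11 kg:
- lidar+weather mast+relay: mass 4+3+4=11, value 68+58+68=194
- lidar+weather mast+camera: mass 4+3+4=11, value 68+58+17=143
- weather mast+relay+camera: mass 3+4+4=11, value 58+68+17=143
Best: 194 sci.

194 sci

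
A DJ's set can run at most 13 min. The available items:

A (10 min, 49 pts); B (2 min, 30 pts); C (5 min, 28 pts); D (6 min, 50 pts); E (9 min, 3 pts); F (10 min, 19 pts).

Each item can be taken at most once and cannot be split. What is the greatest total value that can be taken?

108 pts

This is a 0/1 knapsack; check combinations near the capacity.
- B+C+D: duration 2+5+6=13, value 30+28+50=108
- B+D: duration 2+6=8, value 30+50=80
- A+B: duration 10+2=12, value 49+30=79
- C+D: duration 5+6=11, value 28+50=78
- B+C: duration 2+5=7, value 30+28=58
Best: 108 pts.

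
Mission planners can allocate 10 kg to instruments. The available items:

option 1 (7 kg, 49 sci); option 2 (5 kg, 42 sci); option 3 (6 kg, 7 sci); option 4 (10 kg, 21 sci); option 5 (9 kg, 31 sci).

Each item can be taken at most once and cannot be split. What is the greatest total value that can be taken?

Check high-value combinations within 10 kg:
- option 1: mass 7, value 49
- option 2: mass 5, value 42
- option 5: mass 9, value 31
- option 4: mass 10, value 21
- option 3: mass 6, value 7
Best: 49 sci.

49 sci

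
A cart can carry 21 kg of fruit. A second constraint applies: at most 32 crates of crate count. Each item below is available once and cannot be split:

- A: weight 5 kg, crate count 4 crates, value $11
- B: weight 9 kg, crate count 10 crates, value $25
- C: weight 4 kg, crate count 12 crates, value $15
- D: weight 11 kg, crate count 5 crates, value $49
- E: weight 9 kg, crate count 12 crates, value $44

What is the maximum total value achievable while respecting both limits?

$93

Feasible sets respecting both limits:
- D+E: weight 20, crate count 17, value 93
- A+C+D: weight 20, crate count 21, value 75
- B+D: weight 20, crate count 15, value 74
Best: $93.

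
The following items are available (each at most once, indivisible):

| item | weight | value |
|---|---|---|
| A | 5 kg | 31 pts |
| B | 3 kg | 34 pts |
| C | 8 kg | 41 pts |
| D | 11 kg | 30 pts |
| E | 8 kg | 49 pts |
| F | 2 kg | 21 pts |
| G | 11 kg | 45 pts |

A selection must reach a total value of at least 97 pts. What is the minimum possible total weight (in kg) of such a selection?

13

Subsets with value ≥ 97, sorted by total weight:
- B+E+F: weight 13, value 104
- A+E+F: weight 15, value 101
- A+B+E: weight 16, value 114
- A+B+C: weight 16, value 106
Minimum weight: 13 kg.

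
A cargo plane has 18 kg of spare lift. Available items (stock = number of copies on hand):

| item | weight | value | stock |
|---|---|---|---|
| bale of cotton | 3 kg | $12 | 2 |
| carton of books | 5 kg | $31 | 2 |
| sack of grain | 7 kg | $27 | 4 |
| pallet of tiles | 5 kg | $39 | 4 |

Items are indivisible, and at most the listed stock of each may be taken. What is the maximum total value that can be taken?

$129

Best selections within weight 18 and stock limits:
- 1×bale of cotton + 3×pallet of tiles: weight 18, value 129
- 1×bale of cotton + 1×carton of books + 2×pallet of tiles: weight 18, value 121
- 3×pallet of tiles: weight 15, value 117
- 1×bale of cotton + 2×carton of books + 1×pallet of tiles: weight 18, value 113
Best: $129.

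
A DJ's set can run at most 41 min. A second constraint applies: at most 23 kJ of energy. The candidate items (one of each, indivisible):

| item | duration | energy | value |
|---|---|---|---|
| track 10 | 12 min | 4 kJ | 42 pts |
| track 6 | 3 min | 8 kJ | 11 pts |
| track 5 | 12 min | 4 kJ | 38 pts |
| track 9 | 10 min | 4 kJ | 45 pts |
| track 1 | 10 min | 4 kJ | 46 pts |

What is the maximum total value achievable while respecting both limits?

144 pts

Feasible sets respecting both limits:
- track 10+track 6+track 9+track 1: duration 35, energy 20, value 144
- track 6+track 5+track 9+track 1: duration 35, energy 20, value 140
- track 10+track 6+track 5+track 1: duration 37, energy 20, value 137
Best: 144 pts.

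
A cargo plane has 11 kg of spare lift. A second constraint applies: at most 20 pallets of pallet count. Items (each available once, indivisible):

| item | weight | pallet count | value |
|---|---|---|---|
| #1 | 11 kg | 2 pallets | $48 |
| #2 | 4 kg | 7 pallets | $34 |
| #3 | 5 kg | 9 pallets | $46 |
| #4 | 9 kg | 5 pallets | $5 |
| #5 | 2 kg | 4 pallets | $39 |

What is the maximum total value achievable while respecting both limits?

Feasible sets respecting both limits:
- #2+#3+#5: weight 11, pallet count 20, value 119
- #3+#5: weight 7, pallet count 13, value 85
- #2+#3: weight 9, pallet count 16, value 80
- #2+#5: weight 6, pallet count 11, value 73
Best: $119.

$119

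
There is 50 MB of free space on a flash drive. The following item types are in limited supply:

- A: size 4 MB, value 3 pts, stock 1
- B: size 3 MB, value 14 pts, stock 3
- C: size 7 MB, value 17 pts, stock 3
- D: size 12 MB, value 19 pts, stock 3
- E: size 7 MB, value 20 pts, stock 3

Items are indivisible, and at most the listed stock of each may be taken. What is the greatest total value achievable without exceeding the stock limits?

Top feasible selections:
- 2×B + 3×C + 3×E: size 48, value 139
- 1×A + 3×B + 2×C + 3×E: size 48, value 139
- 3×B + 1×C + 1×D + 3×E: size 49, value 138
- 3×B + 2×C + 3×E: size 44, value 136
Best: 139 pts.

139 pts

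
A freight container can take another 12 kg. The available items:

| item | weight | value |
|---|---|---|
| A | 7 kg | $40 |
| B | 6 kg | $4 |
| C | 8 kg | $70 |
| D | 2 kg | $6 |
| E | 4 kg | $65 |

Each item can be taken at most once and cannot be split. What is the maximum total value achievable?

$135

Check high-value combinations within 12 kg:
- C+E: weight 8+4=12, value 70+65=135
- A+E: weight 7+4=11, value 40+65=105
- C+D: weight 8+2=10, value 70+6=76
- B+D+E: weight 6+2+4=12, value 4+6+65=75
- D+E: weight 2+4=6, value 6+65=71
Best: $135.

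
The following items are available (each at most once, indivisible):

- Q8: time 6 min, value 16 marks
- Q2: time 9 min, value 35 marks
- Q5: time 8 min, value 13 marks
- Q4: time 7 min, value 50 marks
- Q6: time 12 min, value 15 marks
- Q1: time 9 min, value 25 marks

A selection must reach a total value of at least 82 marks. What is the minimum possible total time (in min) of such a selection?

16

Subsets with value ≥ 82, sorted by total time:
- Q2+Q4: time 16, value 85
- Q8+Q2+Q4: time 22, value 101
- Q8+Q4+Q1: time 22, value 91
- Q2+Q5+Q4: time 24, value 98
Minimum time: 16 min.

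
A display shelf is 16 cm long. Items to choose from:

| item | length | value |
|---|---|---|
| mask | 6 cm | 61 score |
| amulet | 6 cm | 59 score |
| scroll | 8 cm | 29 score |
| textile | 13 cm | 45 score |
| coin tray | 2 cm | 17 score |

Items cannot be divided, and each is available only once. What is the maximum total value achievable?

137 score

This is a 0/1 knapsack; check combinations near the capacity.
- mask+amulet+coin tray: length 6+6+2=14, value 61+59+17=137
- mask+amulet: length 6+6=12, value 61+59=120
- mask+scroll+coin tray: length 6+8+2=16, value 61+29+17=107
- amulet+scroll+coin tray: length 6+8+2=16, value 59+29+17=105
- mask+scroll: length 6+8=14, value 61+29=90
Best: 137 score.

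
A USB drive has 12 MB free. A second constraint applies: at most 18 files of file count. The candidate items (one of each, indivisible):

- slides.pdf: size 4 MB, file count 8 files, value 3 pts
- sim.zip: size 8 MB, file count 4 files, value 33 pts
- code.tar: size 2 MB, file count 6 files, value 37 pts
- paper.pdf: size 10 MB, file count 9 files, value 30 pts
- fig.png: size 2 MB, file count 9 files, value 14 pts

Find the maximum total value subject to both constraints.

Feasible sets respecting both limits:
- sim.zip+code.tar: size 10, file count 10, value 70
- code.tar+paper.pdf: size 12, file count 15, value 67
- code.tar+fig.png: size 4, file count 15, value 51
- sim.zip+fig.png: size 10, file count 13, value 47
Best: 70 pts.

70 pts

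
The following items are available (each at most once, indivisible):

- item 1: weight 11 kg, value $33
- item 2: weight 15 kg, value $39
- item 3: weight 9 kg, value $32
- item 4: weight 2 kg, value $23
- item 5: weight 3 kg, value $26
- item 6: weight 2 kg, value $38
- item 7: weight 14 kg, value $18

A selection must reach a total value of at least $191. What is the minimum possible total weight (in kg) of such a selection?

42

Subsets with value ≥ 191, sorted by total weight:
- item 1+item 2+item 3+item 4+item 5+item 6: weight 42, value 191
- item 1+item 2+item 3+item 4+item 5+item 6+item 7: weight 56, value 209
Minimum weight: 42 kg.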